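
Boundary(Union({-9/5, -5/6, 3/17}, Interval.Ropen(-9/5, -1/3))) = {-9/5, -1/3, 3/17}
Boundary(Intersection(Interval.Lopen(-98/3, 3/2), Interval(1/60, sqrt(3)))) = {1/60, 3/2}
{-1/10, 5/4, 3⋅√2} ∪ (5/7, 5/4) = {-1/10, 3⋅√2} ∪ (5/7, 5/4]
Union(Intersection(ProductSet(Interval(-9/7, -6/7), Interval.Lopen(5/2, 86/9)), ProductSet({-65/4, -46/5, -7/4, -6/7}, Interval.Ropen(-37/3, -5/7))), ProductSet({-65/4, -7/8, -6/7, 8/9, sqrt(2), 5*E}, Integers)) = ProductSet({-65/4, -7/8, -6/7, 8/9, sqrt(2), 5*E}, Integers)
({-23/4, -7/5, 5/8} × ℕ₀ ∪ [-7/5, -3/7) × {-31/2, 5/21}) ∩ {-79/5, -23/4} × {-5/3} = ∅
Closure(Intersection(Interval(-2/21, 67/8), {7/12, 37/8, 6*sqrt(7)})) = {7/12, 37/8}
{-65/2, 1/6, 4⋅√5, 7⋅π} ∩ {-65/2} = {-65/2}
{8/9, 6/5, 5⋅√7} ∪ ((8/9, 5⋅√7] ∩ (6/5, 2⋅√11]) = {8/9, 5⋅√7} ∪ [6/5, 2⋅√11]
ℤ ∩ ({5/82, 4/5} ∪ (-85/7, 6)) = {-12, -11, …, 5}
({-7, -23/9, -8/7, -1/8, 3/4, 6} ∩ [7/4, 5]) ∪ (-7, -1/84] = (-7, -1/84]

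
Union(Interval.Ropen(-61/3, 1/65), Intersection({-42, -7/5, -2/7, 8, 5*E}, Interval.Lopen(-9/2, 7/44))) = Interval.Ropen(-61/3, 1/65)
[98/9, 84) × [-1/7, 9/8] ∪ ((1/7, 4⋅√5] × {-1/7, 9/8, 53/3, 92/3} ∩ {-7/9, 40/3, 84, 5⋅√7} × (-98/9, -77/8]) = [98/9, 84) × [-1/7, 9/8]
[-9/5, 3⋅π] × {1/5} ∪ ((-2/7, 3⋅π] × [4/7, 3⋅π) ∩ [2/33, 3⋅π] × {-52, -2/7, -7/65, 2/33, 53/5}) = [-9/5, 3⋅π] × {1/5}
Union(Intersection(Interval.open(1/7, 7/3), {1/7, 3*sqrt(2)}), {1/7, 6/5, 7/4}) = {1/7, 6/5, 7/4}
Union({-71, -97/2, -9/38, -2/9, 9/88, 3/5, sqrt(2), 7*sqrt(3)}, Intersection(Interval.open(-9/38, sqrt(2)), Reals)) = Union({-71, -97/2, 7*sqrt(3)}, Interval(-9/38, sqrt(2)))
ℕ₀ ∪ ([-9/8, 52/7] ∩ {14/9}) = ℕ₀ ∪ {14/9}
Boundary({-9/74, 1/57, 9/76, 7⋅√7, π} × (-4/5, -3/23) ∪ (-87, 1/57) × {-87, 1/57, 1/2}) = ([-87, 1/57] × {-87, 1/57, 1/2}) ∪ ({-9/74, 1/57, 9/76, 7⋅√7, π} × [-4/5, -3/23])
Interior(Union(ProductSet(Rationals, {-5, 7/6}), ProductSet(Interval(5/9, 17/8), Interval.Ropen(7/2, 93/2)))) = ProductSet(Interval.open(5/9, 17/8), Interval.open(7/2, 93/2))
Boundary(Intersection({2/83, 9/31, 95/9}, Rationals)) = {2/83, 9/31, 95/9}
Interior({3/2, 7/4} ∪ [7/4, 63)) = (7/4, 63)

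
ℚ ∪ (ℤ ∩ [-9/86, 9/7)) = ℚ ∪ {0, 1}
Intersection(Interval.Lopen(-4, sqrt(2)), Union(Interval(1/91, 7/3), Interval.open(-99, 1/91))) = Interval.Lopen(-4, sqrt(2))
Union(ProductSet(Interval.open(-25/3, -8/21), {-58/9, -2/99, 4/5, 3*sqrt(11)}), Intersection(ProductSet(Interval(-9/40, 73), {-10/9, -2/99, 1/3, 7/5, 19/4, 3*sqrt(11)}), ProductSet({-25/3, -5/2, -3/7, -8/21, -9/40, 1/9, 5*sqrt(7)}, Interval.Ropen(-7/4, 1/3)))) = Union(ProductSet({-9/40, 1/9, 5*sqrt(7)}, {-10/9, -2/99}), ProductSet(Interval.open(-25/3, -8/21), {-58/9, -2/99, 4/5, 3*sqrt(11)}))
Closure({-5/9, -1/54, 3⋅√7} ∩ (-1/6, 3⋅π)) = {-1/54, 3⋅√7}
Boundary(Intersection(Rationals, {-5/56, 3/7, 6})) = {-5/56, 3/7, 6}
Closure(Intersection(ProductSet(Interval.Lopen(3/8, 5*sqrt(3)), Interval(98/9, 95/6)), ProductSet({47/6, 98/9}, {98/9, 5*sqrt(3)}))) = ProductSet({47/6}, {98/9})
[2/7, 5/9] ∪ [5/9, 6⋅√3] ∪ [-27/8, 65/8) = [-27/8, 6⋅√3]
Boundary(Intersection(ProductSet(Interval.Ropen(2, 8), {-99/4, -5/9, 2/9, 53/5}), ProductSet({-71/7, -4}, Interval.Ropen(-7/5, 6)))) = EmptySet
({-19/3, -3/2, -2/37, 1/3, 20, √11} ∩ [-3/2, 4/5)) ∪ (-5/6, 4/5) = {-3/2} ∪ (-5/6, 4/5)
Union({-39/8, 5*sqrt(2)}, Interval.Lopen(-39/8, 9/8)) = Union({5*sqrt(2)}, Interval(-39/8, 9/8))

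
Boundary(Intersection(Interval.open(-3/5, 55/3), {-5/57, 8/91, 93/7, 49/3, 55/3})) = {-5/57, 8/91, 93/7, 49/3}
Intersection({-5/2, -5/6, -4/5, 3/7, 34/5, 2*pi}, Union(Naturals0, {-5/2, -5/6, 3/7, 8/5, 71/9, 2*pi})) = {-5/2, -5/6, 3/7, 2*pi}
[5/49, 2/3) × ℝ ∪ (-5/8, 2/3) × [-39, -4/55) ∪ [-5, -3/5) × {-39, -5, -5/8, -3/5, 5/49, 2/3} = ([5/49, 2/3) × ℝ) ∪ ((-5/8, 2/3) × [-39, -4/55)) ∪ ([-5, -3/5) × {-39, -5, -5/8, -3/5, 5/49, 2/3})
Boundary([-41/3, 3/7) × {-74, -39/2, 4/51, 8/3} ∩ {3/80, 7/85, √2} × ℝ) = {3/80, 7/85} × {-74, -39/2, 4/51, 8/3}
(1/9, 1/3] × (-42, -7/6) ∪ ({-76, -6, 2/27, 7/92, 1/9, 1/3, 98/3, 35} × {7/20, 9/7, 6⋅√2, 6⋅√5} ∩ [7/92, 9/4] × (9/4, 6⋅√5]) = ((1/9, 1/3] × (-42, -7/6)) ∪ ({7/92, 1/9, 1/3} × {6⋅√2, 6⋅√5})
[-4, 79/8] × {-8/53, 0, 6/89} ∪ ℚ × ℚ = (ℚ × ℚ) ∪ ([-4, 79/8] × {-8/53, 0, 6/89})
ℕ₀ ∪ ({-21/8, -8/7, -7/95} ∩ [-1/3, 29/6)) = {-7/95} ∪ ℕ₀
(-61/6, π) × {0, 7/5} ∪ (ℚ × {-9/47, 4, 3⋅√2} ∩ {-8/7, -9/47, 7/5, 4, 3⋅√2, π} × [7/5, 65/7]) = ((-61/6, π) × {0, 7/5}) ∪ ({-8/7, -9/47, 7/5, 4} × {4, 3⋅√2})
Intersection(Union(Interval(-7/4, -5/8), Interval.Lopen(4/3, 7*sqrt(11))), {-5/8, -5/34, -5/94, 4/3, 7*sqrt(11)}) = {-5/8, 7*sqrt(11)}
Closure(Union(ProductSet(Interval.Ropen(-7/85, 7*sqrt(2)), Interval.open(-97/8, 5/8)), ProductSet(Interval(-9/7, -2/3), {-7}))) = Union(ProductSet({-7/85, 7*sqrt(2)}, Interval(-97/8, 5/8)), ProductSet(Interval(-9/7, -2/3), {-7}), ProductSet(Interval(-7/85, 7*sqrt(2)), {-97/8, 5/8}), ProductSet(Interval.Ropen(-7/85, 7*sqrt(2)), Interval.open(-97/8, 5/8)))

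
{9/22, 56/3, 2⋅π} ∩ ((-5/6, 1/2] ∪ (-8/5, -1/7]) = {9/22}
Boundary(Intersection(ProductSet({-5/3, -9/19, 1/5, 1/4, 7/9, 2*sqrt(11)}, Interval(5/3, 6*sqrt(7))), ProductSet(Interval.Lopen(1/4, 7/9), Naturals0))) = ProductSet({7/9}, Range(2, 16, 1))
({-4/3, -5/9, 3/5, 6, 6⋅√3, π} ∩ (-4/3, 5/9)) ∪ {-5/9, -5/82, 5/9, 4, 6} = {-5/9, -5/82, 5/9, 4, 6}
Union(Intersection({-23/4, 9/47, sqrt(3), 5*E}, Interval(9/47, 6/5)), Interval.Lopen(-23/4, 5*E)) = Interval.Lopen(-23/4, 5*E)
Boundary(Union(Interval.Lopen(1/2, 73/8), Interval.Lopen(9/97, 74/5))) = {9/97, 74/5}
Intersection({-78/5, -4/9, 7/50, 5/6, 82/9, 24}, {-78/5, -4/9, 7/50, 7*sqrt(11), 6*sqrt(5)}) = {-78/5, -4/9, 7/50}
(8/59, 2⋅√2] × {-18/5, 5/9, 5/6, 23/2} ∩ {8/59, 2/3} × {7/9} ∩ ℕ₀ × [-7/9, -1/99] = ∅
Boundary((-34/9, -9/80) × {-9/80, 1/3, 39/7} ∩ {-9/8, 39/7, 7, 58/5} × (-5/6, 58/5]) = {-9/8} × {-9/80, 1/3, 39/7}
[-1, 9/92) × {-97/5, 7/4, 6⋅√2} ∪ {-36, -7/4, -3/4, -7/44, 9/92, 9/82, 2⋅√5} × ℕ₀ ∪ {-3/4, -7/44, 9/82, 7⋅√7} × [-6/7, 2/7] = ({-36, -7/4, -3/4, -7/44, 9/92, 9/82, 2⋅√5} × ℕ₀) ∪ ([-1, 9/92) × {-97/5, 7/4, 6⋅√2}) ∪ ({-3/4, -7/44, 9/82, 7⋅√7} × [-6/7, 2/7])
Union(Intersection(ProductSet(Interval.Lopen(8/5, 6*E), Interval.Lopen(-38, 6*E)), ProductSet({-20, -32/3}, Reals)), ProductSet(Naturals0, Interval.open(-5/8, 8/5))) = ProductSet(Naturals0, Interval.open(-5/8, 8/5))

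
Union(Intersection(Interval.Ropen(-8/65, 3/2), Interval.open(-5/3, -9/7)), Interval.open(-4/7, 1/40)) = Interval.open(-4/7, 1/40)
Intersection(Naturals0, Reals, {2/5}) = EmptySet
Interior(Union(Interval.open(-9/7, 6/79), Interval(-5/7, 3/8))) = Interval.open(-9/7, 3/8)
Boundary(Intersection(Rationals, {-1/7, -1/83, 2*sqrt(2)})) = {-1/7, -1/83}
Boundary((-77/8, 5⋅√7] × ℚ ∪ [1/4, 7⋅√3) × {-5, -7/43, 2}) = [-77/8, 5⋅√7] × ℝ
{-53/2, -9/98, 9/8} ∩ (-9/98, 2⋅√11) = {9/8}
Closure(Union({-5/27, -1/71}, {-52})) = {-52, -5/27, -1/71}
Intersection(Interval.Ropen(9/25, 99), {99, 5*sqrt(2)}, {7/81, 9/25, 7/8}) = EmptySet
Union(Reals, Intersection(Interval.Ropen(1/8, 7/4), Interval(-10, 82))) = Interval(-oo, oo)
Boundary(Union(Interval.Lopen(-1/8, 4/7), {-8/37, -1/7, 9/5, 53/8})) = {-8/37, -1/7, -1/8, 4/7, 9/5, 53/8}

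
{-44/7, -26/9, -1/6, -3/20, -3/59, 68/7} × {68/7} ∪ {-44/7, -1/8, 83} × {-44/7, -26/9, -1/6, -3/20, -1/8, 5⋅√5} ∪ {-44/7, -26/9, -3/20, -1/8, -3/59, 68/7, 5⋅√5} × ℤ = ({-44/7, -26/9, -1/6, -3/20, -3/59, 68/7} × {68/7}) ∪ ({-44/7, -26/9, -3/20, -1/8, -3/59, 68/7, 5⋅√5} × ℤ) ∪ ({-44/7, -1/8, 83} × {-44/7, -26/9, -1/6, -3/20, -1/8, 5⋅√5})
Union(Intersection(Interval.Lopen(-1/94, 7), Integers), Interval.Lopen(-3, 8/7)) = Union(Interval.Lopen(-3, 8/7), Range(0, 8, 1))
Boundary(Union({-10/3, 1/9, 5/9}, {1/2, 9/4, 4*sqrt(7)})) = {-10/3, 1/9, 1/2, 5/9, 9/4, 4*sqrt(7)}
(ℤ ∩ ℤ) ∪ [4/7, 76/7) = ℤ ∪ [4/7, 76/7)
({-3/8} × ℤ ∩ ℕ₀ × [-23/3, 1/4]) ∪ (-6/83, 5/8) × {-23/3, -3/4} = (-6/83, 5/8) × {-23/3, -3/4}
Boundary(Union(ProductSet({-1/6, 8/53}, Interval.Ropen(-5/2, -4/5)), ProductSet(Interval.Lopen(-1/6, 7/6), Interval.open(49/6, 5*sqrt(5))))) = Union(ProductSet({-1/6, 8/53}, Interval(-5/2, -4/5)), ProductSet({-1/6, 7/6}, Interval(49/6, 5*sqrt(5))), ProductSet(Interval(-1/6, 7/6), {49/6, 5*sqrt(5)}))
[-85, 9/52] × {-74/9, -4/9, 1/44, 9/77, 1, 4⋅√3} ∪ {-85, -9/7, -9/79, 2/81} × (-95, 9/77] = ({-85, -9/7, -9/79, 2/81} × (-95, 9/77]) ∪ ([-85, 9/52] × {-74/9, -4/9, 1/44, 9/77, 1, 4⋅√3})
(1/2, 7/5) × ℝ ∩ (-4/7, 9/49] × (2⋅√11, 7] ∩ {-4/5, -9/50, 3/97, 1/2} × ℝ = ∅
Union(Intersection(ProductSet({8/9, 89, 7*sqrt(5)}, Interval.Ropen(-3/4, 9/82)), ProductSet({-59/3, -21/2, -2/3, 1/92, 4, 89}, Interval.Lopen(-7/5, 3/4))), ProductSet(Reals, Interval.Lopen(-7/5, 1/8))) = ProductSet(Reals, Interval.Lopen(-7/5, 1/8))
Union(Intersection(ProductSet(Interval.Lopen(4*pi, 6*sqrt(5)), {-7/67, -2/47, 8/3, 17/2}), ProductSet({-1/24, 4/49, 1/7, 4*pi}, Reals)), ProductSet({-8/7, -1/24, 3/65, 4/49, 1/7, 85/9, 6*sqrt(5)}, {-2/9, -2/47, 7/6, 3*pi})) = ProductSet({-8/7, -1/24, 3/65, 4/49, 1/7, 85/9, 6*sqrt(5)}, {-2/9, -2/47, 7/6, 3*pi})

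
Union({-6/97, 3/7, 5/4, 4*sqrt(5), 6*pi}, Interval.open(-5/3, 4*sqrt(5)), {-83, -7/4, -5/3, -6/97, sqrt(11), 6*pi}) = Union({-83, -7/4, 6*pi}, Interval(-5/3, 4*sqrt(5)))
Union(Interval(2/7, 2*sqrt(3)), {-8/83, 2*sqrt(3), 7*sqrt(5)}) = Union({-8/83, 7*sqrt(5)}, Interval(2/7, 2*sqrt(3)))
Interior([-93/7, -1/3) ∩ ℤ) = ∅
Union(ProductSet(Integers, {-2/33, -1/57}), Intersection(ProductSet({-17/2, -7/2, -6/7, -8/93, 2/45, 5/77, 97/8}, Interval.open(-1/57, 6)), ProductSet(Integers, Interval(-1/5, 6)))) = ProductSet(Integers, {-2/33, -1/57})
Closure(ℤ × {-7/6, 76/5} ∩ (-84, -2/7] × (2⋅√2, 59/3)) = {-83, -82, …, -1} × {76/5}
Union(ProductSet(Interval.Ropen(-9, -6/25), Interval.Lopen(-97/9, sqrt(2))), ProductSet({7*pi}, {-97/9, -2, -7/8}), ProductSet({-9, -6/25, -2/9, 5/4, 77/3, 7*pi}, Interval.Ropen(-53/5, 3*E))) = Union(ProductSet({7*pi}, {-97/9, -2, -7/8}), ProductSet({-9, -6/25, -2/9, 5/4, 77/3, 7*pi}, Interval.Ropen(-53/5, 3*E)), ProductSet(Interval.Ropen(-9, -6/25), Interval.Lopen(-97/9, sqrt(2))))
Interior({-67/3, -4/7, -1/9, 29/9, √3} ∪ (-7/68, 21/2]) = (-7/68, 21/2)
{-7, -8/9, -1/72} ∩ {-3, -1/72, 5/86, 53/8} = {-1/72}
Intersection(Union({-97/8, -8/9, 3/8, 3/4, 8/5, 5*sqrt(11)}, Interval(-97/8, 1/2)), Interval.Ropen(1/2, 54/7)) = {1/2, 3/4, 8/5}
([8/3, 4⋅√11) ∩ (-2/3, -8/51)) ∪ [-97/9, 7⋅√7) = [-97/9, 7⋅√7)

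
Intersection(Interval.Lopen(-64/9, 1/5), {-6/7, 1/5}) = {-6/7, 1/5}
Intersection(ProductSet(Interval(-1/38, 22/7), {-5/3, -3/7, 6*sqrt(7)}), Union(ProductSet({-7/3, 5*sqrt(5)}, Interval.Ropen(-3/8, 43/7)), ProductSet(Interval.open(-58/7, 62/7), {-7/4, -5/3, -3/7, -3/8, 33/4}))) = ProductSet(Interval(-1/38, 22/7), {-5/3, -3/7})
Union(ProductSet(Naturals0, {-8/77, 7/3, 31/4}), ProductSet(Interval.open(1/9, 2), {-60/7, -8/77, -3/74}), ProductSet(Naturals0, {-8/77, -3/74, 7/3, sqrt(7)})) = Union(ProductSet(Interval.open(1/9, 2), {-60/7, -8/77, -3/74}), ProductSet(Naturals0, {-8/77, -3/74, 7/3, 31/4, sqrt(7)}))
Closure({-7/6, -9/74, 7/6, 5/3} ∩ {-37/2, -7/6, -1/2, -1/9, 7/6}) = {-7/6, 7/6}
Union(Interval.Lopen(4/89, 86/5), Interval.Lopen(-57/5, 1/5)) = Interval.Lopen(-57/5, 86/5)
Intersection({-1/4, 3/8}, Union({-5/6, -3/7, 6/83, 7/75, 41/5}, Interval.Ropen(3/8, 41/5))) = {3/8}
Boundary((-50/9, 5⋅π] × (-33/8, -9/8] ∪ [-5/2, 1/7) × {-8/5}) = ({-50/9, 5⋅π} × [-33/8, -9/8]) ∪ ([-50/9, 5⋅π] × {-33/8, -9/8})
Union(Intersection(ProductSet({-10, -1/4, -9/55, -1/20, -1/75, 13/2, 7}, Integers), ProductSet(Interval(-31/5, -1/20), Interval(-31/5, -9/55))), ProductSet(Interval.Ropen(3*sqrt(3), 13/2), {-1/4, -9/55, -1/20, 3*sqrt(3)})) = Union(ProductSet({-1/4, -9/55, -1/20}, Range(-6, 0, 1)), ProductSet(Interval.Ropen(3*sqrt(3), 13/2), {-1/4, -9/55, -1/20, 3*sqrt(3)}))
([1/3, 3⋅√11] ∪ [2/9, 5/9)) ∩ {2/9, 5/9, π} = {2/9, 5/9, π}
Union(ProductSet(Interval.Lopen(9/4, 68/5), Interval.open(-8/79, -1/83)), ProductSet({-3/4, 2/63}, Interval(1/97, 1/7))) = Union(ProductSet({-3/4, 2/63}, Interval(1/97, 1/7)), ProductSet(Interval.Lopen(9/4, 68/5), Interval.open(-8/79, -1/83)))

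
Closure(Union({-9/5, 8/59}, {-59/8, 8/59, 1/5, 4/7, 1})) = {-59/8, -9/5, 8/59, 1/5, 4/7, 1}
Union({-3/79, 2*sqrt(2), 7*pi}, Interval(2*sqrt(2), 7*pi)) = Union({-3/79}, Interval(2*sqrt(2), 7*pi))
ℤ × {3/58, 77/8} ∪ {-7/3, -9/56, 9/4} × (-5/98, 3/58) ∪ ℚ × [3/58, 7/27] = (ℤ × {3/58, 77/8}) ∪ (ℚ × [3/58, 7/27]) ∪ ({-7/3, -9/56, 9/4} × (-5/98, 3/58))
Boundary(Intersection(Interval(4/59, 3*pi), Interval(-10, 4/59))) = {4/59}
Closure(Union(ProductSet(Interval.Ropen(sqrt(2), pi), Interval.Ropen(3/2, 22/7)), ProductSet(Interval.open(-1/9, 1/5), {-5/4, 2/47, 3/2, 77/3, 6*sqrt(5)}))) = Union(ProductSet({sqrt(2), pi}, Interval(3/2, 22/7)), ProductSet(Interval(-1/9, 1/5), {-5/4, 2/47, 3/2, 77/3, 6*sqrt(5)}), ProductSet(Interval(sqrt(2), pi), {3/2, 22/7}), ProductSet(Interval.Ropen(sqrt(2), pi), Interval.Ropen(3/2, 22/7)))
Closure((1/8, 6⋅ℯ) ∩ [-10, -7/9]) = ∅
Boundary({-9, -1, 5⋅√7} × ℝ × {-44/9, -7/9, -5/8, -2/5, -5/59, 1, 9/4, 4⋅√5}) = {-9, -1, 5⋅√7} × ℝ × {-44/9, -7/9, -5/8, -2/5, -5/59, 1, 9/4, 4⋅√5}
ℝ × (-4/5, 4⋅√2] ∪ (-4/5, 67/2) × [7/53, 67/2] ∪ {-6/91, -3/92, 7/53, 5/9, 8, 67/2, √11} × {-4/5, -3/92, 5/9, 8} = ((-4/5, 67/2) × [7/53, 67/2]) ∪ (ℝ × (-4/5, 4⋅√2]) ∪ ({-6/91, -3/92, 7/53, 5/9, 8, 67/2, √11} × {-4/5, -3/92, 5/9, 8})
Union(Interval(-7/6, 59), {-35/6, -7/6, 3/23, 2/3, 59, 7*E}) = Union({-35/6}, Interval(-7/6, 59))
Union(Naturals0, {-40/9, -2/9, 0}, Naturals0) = Union({-40/9, -2/9}, Naturals0)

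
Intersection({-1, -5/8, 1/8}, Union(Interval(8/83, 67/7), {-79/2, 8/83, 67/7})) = {1/8}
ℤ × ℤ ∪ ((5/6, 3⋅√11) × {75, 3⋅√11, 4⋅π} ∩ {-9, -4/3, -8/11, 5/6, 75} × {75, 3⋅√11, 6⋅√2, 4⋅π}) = ℤ × ℤ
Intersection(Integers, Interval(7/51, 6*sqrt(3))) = Range(1, 11, 1)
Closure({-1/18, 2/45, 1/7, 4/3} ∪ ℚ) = ℝ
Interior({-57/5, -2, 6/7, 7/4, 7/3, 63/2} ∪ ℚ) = ∅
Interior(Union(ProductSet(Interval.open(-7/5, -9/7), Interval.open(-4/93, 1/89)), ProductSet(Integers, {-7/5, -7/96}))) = ProductSet(Union(Complement(Interval.open(-7/5, -9/7), Integers), Interval.open(-7/5, -9/7)), Interval.open(-4/93, 1/89))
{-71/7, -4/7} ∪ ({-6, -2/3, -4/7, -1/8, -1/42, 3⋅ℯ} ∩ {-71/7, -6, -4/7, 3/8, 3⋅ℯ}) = {-71/7, -6, -4/7, 3⋅ℯ}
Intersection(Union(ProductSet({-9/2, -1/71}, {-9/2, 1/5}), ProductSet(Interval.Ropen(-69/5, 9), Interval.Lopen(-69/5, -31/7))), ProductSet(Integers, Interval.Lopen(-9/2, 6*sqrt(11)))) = ProductSet(Range(-13, 9, 1), Interval.Lopen(-9/2, -31/7))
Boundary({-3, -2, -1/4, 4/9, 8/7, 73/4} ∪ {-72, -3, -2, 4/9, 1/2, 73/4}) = {-72, -3, -2, -1/4, 4/9, 1/2, 8/7, 73/4}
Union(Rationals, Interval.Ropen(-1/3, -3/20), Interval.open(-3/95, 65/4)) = Union(Interval(-1/3, -3/20), Interval(-3/95, 65/4), Rationals)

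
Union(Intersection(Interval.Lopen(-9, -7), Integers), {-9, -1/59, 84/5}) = Union({-9, -1/59, 84/5}, Range(-8, -6, 1))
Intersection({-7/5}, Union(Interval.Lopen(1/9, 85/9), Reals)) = {-7/5}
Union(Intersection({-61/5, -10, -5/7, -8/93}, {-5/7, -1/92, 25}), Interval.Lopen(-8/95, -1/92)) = Union({-5/7}, Interval.Lopen(-8/95, -1/92))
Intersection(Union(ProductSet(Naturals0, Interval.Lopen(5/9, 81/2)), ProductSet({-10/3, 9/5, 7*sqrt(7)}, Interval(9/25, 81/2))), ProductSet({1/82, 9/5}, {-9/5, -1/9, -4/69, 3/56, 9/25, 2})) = ProductSet({9/5}, {9/25, 2})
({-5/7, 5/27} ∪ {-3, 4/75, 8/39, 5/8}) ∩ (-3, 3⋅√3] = {-5/7, 4/75, 5/27, 8/39, 5/8}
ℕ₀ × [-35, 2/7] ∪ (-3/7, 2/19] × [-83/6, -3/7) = (ℕ₀ × [-35, 2/7]) ∪ ((-3/7, 2/19] × [-83/6, -3/7))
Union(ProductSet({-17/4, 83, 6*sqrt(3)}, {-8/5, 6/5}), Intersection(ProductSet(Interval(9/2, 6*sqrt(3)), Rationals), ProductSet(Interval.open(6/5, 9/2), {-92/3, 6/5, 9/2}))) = ProductSet({-17/4, 83, 6*sqrt(3)}, {-8/5, 6/5})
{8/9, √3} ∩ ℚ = {8/9}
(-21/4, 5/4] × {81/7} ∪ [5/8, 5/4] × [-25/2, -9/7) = ((-21/4, 5/4] × {81/7}) ∪ ([5/8, 5/4] × [-25/2, -9/7))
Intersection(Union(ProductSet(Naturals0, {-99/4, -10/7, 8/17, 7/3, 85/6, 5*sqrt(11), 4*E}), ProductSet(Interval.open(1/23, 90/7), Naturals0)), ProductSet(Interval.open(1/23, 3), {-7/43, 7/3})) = ProductSet(Range(1, 3, 1), {7/3})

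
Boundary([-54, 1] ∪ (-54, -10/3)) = {-54, 1}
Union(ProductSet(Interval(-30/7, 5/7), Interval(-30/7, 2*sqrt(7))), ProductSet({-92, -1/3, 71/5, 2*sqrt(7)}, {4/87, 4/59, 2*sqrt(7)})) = Union(ProductSet({-92, -1/3, 71/5, 2*sqrt(7)}, {4/87, 4/59, 2*sqrt(7)}), ProductSet(Interval(-30/7, 5/7), Interval(-30/7, 2*sqrt(7))))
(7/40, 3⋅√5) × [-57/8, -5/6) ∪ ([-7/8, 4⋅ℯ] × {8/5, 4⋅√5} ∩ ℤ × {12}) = (7/40, 3⋅√5) × [-57/8, -5/6)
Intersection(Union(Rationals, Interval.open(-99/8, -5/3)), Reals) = Union(Interval(-99/8, -5/3), Rationals)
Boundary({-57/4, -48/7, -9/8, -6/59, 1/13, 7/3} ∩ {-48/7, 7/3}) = {-48/7, 7/3}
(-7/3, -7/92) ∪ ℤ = ℤ ∪ (-7/3, -7/92)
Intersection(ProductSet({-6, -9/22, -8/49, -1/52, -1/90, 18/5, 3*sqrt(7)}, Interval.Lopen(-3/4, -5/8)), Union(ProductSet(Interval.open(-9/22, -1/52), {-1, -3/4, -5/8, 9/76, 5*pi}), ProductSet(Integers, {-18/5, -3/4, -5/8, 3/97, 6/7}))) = ProductSet({-6, -8/49}, {-5/8})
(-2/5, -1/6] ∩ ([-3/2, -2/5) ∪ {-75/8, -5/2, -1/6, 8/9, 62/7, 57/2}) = {-1/6}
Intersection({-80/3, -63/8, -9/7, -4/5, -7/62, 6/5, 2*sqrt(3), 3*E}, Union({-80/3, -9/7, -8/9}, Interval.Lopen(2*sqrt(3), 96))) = {-80/3, -9/7, 3*E}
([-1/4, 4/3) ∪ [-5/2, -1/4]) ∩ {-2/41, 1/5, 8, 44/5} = {-2/41, 1/5}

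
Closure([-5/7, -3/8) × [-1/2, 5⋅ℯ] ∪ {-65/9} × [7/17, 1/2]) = ({-65/9} × [7/17, 1/2]) ∪ ([-5/7, -3/8] × [-1/2, 5⋅ℯ])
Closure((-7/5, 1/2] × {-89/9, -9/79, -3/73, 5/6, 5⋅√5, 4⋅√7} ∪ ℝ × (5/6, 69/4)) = (ℝ × [5/6, 69/4]) ∪ ([-7/5, 1/2] × {-89/9, -9/79, -3/73, 5/6}) ∪ ((-7/5, 1/2] × {-89/9, -9/79, -3/73, 5/6, 5⋅√5, 4⋅√7})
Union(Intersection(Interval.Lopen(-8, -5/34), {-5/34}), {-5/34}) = {-5/34}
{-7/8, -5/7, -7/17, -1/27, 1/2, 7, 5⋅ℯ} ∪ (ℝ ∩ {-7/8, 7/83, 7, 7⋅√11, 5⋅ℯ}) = {-7/8, -5/7, -7/17, -1/27, 7/83, 1/2, 7, 7⋅√11, 5⋅ℯ}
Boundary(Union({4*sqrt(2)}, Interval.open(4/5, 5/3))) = {4/5, 5/3, 4*sqrt(2)}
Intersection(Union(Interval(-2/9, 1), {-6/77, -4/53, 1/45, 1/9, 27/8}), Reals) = Union({27/8}, Interval(-2/9, 1))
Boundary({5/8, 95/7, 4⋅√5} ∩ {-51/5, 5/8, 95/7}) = {5/8, 95/7}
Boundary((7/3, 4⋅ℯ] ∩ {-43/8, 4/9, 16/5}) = {16/5}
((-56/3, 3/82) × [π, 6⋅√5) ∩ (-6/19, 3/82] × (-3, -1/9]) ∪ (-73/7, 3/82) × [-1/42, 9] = (-73/7, 3/82) × [-1/42, 9]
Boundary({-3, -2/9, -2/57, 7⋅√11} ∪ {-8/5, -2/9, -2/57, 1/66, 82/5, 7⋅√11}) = {-3, -8/5, -2/9, -2/57, 1/66, 82/5, 7⋅√11}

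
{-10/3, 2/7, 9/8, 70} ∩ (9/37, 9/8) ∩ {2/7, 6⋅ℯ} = {2/7}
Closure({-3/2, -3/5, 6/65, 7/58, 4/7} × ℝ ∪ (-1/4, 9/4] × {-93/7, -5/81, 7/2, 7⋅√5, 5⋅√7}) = ({-3/2, -3/5, 6/65, 7/58, 4/7} × ℝ) ∪ ([-1/4, 9/4] × {-93/7, -5/81, 7/2, 7⋅√5, 5⋅√7})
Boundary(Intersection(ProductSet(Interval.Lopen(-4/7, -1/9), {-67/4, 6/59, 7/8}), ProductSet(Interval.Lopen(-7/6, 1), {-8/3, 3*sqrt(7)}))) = EmptySet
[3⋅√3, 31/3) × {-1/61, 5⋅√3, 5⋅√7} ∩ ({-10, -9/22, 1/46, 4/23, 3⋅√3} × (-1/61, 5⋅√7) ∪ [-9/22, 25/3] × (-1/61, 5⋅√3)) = {3⋅√3} × {5⋅√3}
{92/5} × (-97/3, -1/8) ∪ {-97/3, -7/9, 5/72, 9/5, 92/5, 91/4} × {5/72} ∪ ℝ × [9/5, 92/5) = (ℝ × [9/5, 92/5)) ∪ ({92/5} × (-97/3, -1/8)) ∪ ({-97/3, -7/9, 5/72, 9/5, 92/5, 91/4} × {5/72})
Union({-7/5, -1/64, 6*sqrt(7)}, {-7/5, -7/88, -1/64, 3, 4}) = {-7/5, -7/88, -1/64, 3, 4, 6*sqrt(7)}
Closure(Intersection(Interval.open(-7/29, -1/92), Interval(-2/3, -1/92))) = Interval(-7/29, -1/92)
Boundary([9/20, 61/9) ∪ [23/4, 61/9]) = {9/20, 61/9}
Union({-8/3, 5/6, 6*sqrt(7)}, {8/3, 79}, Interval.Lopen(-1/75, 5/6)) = Union({-8/3, 8/3, 79, 6*sqrt(7)}, Interval.Lopen(-1/75, 5/6))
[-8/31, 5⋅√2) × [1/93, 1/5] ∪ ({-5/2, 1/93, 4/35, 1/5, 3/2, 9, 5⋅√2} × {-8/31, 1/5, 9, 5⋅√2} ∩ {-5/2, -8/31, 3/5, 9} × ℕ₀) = ({-5/2, 9} × {9}) ∪ ([-8/31, 5⋅√2) × [1/93, 1/5])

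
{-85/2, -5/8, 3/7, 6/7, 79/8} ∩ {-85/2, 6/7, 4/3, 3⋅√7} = {-85/2, 6/7}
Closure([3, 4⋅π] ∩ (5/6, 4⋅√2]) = [3, 4⋅√2]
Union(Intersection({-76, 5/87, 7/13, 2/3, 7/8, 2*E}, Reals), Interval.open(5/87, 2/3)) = Union({-76, 7/8, 2*E}, Interval(5/87, 2/3))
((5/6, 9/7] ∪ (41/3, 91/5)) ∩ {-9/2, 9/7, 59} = {9/7}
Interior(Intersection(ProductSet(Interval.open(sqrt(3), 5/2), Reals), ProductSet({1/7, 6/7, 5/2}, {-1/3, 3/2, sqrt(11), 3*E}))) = EmptySet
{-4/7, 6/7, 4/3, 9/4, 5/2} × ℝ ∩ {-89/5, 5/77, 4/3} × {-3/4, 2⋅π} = {4/3} × {-3/4, 2⋅π}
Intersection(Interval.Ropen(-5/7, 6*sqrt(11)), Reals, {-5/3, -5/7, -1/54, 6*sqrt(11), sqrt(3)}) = {-5/7, -1/54, sqrt(3)}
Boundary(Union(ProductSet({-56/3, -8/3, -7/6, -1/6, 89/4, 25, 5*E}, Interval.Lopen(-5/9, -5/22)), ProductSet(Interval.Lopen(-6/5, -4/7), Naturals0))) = Union(ProductSet({-56/3, -8/3, -7/6, -1/6, 89/4, 25, 5*E}, Interval(-5/9, -5/22)), ProductSet(Interval(-6/5, -4/7), Naturals0))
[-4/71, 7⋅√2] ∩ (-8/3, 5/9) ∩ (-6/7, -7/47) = ∅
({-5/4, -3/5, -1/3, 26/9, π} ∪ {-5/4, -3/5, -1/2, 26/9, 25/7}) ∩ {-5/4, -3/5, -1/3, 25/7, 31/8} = {-5/4, -3/5, -1/3, 25/7}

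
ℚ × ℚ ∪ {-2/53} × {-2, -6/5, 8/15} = ℚ × ℚ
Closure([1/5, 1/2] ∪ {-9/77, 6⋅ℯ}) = {-9/77, 6⋅ℯ} ∪ [1/5, 1/2]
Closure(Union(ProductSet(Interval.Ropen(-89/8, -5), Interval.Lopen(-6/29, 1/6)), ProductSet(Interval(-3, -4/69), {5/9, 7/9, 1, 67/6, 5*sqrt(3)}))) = Union(ProductSet({-89/8, -5}, Interval(-6/29, 1/6)), ProductSet(Interval(-89/8, -5), {-6/29, 1/6}), ProductSet(Interval.Ropen(-89/8, -5), Interval.Lopen(-6/29, 1/6)), ProductSet(Interval(-3, -4/69), {5/9, 7/9, 1, 67/6, 5*sqrt(3)}))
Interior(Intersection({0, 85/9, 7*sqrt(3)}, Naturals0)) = EmptySet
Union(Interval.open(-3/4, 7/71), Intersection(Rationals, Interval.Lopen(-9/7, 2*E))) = Union(Intersection(Interval.Lopen(-9/7, 2*E), Rationals), Interval(-3/4, 7/71))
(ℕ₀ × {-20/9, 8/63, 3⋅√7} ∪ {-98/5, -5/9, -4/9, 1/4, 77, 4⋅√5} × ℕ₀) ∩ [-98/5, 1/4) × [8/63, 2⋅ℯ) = ({0} × {8/63}) ∪ ({-98/5, -5/9, -4/9} × {1, 2, …, 5})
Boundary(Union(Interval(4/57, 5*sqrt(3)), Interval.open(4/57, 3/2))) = {4/57, 5*sqrt(3)}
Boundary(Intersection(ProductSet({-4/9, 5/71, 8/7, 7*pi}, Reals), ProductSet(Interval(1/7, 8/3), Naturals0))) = ProductSet({8/7}, Naturals0)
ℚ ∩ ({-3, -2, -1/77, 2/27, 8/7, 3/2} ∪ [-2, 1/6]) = {-3, 8/7, 3/2} ∪ (ℚ ∩ [-2, 1/6])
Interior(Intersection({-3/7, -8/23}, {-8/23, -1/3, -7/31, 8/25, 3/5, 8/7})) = EmptySet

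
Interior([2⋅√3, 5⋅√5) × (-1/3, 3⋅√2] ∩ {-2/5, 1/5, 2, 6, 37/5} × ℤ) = ∅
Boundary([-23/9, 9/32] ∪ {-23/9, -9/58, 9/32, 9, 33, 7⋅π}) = {-23/9, 9/32, 9, 33, 7⋅π}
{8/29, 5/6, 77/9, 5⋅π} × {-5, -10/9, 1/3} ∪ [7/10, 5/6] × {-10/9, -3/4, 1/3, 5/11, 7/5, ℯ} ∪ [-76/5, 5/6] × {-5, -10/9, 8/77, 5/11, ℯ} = ({8/29, 5/6, 77/9, 5⋅π} × {-5, -10/9, 1/3}) ∪ ([-76/5, 5/6] × {-5, -10/9, 8/77, 5/11, ℯ}) ∪ ([7/10, 5/6] × {-10/9, -3/4, 1/3, 5/11, 7/5, ℯ})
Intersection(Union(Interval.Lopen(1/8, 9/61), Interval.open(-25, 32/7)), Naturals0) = Range(0, 5, 1)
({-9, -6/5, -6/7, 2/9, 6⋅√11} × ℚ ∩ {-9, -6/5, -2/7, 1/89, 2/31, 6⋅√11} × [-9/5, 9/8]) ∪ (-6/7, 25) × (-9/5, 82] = ((-6/7, 25) × (-9/5, 82]) ∪ ({-9, -6/5, 6⋅√11} × (ℚ ∩ [-9/5, 9/8]))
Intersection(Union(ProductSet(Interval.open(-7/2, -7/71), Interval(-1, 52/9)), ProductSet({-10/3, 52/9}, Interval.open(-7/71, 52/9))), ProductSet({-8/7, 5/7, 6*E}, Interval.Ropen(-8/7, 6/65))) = ProductSet({-8/7}, Interval.Ropen(-1, 6/65))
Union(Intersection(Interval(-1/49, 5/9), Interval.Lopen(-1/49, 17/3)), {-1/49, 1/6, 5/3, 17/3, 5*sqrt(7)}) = Union({5/3, 17/3, 5*sqrt(7)}, Interval(-1/49, 5/9))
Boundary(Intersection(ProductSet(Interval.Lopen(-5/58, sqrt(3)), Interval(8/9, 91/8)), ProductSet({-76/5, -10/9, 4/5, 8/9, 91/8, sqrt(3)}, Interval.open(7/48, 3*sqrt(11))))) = ProductSet({4/5, 8/9, sqrt(3)}, Interval(8/9, 3*sqrt(11)))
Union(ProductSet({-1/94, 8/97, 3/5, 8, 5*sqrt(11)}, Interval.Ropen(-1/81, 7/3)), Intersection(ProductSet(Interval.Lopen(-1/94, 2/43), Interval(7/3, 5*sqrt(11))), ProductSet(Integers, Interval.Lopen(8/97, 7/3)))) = Union(ProductSet({-1/94, 8/97, 3/5, 8, 5*sqrt(11)}, Interval.Ropen(-1/81, 7/3)), ProductSet(Range(0, 1, 1), {7/3}))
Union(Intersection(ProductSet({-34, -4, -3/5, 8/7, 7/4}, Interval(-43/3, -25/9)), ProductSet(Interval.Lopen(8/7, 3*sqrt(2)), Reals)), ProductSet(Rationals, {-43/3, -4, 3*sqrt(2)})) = Union(ProductSet({7/4}, Interval(-43/3, -25/9)), ProductSet(Rationals, {-43/3, -4, 3*sqrt(2)}))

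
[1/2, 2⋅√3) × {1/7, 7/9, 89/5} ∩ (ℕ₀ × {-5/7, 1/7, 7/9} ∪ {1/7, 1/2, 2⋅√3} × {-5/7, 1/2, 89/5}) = ({1/2} × {89/5}) ∪ ({1, 2, 3} × {1/7, 7/9})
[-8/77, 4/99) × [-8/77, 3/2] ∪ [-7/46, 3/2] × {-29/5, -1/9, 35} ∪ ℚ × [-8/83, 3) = (ℚ × [-8/83, 3)) ∪ ([-7/46, 3/2] × {-29/5, -1/9, 35}) ∪ ([-8/77, 4/99) × [-8/77, 3/2])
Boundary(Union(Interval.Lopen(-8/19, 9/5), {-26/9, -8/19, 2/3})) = {-26/9, -8/19, 9/5}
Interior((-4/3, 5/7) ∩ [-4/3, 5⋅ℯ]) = (-4/3, 5/7)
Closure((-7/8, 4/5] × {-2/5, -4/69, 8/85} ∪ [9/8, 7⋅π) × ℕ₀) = ([9/8, 7⋅π] × ℕ₀) ∪ ([-7/8, 4/5] × {-2/5, -4/69, 8/85})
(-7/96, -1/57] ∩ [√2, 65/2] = ∅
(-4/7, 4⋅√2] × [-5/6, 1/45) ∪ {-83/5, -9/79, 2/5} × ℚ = ({-83/5, -9/79, 2/5} × ℚ) ∪ ((-4/7, 4⋅√2] × [-5/6, 1/45))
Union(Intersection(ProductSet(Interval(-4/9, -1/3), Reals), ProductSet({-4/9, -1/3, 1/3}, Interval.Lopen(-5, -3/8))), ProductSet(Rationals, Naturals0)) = Union(ProductSet({-4/9, -1/3}, Interval.Lopen(-5, -3/8)), ProductSet(Rationals, Naturals0))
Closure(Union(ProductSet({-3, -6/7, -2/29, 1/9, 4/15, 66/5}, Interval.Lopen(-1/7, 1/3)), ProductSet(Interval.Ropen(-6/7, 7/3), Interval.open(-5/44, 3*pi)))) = Union(ProductSet({-6/7, 7/3}, Interval(-5/44, 3*pi)), ProductSet({-3, -6/7, -2/29, 1/9, 4/15, 66/5}, Interval(-1/7, 1/3)), ProductSet(Interval(-6/7, 7/3), {-5/44, 3*pi}), ProductSet(Interval.Ropen(-6/7, 7/3), Interval.open(-5/44, 3*pi)))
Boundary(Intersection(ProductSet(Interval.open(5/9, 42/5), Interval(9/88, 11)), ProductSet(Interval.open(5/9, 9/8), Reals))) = Union(ProductSet({5/9, 9/8}, Interval(9/88, 11)), ProductSet(Interval(5/9, 9/8), {9/88, 11}))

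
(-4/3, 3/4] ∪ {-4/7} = (-4/3, 3/4]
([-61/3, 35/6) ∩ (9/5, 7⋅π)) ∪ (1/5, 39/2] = (1/5, 39/2]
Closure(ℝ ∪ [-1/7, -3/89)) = (-∞, ∞)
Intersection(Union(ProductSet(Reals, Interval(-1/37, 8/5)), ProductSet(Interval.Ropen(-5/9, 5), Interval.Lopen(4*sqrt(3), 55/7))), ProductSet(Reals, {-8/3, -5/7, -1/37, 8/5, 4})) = ProductSet(Reals, {-1/37, 8/5})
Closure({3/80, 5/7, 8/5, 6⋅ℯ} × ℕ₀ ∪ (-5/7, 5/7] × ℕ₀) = ([-5/7, 5/7] ∪ {8/5, 6⋅ℯ}) × ℕ₀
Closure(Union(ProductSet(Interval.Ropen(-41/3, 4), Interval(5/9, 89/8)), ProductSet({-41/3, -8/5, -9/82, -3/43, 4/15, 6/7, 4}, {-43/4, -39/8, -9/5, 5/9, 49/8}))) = Union(ProductSet({-41/3, 4}, Union({-43/4, -39/8, -9/5}, Interval(5/9, 89/8))), ProductSet({-41/3, -8/5, -9/82, -3/43, 4/15, 6/7, 4}, {-43/4, -39/8, -9/5, 5/9, 49/8}), ProductSet(Interval(-41/3, 4), {5/9, 89/8}), ProductSet(Interval.Ropen(-41/3, 4), Interval(5/9, 89/8)))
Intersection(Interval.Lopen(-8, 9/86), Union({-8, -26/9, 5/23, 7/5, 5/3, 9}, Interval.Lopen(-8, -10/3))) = Union({-26/9}, Interval.Lopen(-8, -10/3))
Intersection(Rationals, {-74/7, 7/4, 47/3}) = {-74/7, 7/4, 47/3}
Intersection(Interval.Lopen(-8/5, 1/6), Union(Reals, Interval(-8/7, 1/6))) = Interval.Lopen(-8/5, 1/6)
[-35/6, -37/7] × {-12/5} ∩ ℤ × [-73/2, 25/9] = ∅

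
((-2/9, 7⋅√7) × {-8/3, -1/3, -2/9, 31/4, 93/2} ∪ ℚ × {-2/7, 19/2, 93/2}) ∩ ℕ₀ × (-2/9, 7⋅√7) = (ℕ₀ × {19/2}) ∪ ({0, 1, …, 18} × {31/4})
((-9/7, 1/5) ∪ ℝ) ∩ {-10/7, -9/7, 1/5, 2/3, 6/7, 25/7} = {-10/7, -9/7, 1/5, 2/3, 6/7, 25/7}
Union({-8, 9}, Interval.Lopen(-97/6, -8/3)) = Union({9}, Interval.Lopen(-97/6, -8/3))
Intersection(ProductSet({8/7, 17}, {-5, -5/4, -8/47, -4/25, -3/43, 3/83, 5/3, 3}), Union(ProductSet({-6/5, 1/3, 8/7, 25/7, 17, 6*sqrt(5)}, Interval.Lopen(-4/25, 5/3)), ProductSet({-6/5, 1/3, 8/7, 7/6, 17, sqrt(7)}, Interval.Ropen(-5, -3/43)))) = ProductSet({8/7, 17}, {-5, -5/4, -8/47, -4/25, -3/43, 3/83, 5/3})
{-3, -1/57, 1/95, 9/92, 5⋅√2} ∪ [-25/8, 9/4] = [-25/8, 9/4] ∪ {5⋅√2}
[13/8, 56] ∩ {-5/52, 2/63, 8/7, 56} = {56}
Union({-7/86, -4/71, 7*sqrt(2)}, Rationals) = Union({7*sqrt(2)}, Rationals)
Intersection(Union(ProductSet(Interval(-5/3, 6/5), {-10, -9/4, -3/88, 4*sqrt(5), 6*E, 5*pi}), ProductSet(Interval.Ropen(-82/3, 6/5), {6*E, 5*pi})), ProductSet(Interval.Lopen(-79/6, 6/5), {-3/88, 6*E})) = Union(ProductSet(Interval.open(-79/6, 6/5), {6*E}), ProductSet(Interval(-5/3, 6/5), {-3/88, 6*E}))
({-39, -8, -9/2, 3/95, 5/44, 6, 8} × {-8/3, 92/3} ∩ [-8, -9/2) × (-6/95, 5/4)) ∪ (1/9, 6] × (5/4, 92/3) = (1/9, 6] × (5/4, 92/3)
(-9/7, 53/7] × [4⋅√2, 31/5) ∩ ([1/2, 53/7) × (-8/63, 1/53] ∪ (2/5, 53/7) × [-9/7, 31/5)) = (2/5, 53/7) × [4⋅√2, 31/5)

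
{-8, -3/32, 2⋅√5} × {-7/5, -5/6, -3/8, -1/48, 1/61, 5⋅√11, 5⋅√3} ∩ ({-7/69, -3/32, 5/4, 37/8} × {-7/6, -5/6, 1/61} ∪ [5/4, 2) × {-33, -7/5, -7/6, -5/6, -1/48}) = {-3/32} × {-5/6, 1/61}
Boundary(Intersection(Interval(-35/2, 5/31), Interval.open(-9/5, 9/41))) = {-9/5, 5/31}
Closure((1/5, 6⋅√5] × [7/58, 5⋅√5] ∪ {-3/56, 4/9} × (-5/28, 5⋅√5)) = ({-3/56, 4/9} × [-5/28, 5⋅√5]) ∪ ([1/5, 6⋅√5] × [7/58, 5⋅√5])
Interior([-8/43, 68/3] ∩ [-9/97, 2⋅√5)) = (-9/97, 2⋅√5)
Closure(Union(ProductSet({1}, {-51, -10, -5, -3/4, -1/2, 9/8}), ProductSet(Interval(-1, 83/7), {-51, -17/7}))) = Union(ProductSet({1}, {-51, -10, -5, -3/4, -1/2, 9/8}), ProductSet(Interval(-1, 83/7), {-51, -17/7}))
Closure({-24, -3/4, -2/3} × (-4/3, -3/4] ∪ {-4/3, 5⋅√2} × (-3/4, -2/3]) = ({-24, -3/4, -2/3} × [-4/3, -3/4]) ∪ ({-4/3, 5⋅√2} × [-3/4, -2/3])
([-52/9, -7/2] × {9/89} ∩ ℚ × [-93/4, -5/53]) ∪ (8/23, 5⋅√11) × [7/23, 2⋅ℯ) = (8/23, 5⋅√11) × [7/23, 2⋅ℯ)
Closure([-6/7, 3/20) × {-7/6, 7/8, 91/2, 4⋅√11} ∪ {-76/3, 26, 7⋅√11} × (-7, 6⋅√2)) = ([-6/7, 3/20] × {-7/6, 7/8, 91/2, 4⋅√11}) ∪ ({-76/3, 26, 7⋅√11} × [-7, 6⋅√2])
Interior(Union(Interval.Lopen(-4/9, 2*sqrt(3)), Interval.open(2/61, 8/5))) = Interval.open(-4/9, 2*sqrt(3))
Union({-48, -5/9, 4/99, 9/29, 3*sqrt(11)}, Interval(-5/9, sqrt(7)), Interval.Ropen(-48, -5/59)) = Union({3*sqrt(11)}, Interval(-48, sqrt(7)))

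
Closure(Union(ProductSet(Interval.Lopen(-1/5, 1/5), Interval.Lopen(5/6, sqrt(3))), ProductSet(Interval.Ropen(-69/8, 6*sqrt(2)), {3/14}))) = Union(ProductSet({-1/5, 1/5}, Interval(5/6, sqrt(3))), ProductSet(Interval(-69/8, 6*sqrt(2)), {3/14}), ProductSet(Interval(-1/5, 1/5), {5/6, sqrt(3)}), ProductSet(Interval.Lopen(-1/5, 1/5), Interval.Lopen(5/6, sqrt(3))))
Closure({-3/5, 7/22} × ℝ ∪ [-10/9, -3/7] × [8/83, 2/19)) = ({-3/5, 7/22} × ℝ) ∪ ([-10/9, -3/7] × [8/83, 2/19])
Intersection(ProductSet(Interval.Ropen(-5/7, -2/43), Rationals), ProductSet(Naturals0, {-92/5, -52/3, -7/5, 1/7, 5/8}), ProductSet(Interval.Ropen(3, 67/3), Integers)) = EmptySet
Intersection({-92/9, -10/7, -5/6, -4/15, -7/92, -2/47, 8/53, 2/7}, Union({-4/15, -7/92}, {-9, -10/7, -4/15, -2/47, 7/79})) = {-10/7, -4/15, -7/92, -2/47}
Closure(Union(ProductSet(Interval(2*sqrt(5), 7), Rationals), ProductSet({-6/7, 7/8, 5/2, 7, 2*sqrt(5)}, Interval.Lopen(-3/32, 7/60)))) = Union(ProductSet({-6/7, 7/8, 5/2, 7, 2*sqrt(5)}, Interval(-3/32, 7/60)), ProductSet(Interval(2*sqrt(5), 7), Reals))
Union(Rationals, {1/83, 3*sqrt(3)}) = Union({3*sqrt(3)}, Rationals)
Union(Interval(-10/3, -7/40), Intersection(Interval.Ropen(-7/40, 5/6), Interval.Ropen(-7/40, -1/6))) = Interval.Ropen(-10/3, -1/6)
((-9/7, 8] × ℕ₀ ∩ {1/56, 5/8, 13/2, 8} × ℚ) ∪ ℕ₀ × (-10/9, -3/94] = ({1/56, 5/8, 13/2, 8} × ℕ₀) ∪ (ℕ₀ × (-10/9, -3/94])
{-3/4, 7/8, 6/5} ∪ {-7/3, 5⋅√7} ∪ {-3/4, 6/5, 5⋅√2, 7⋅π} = {-7/3, -3/4, 7/8, 6/5, 5⋅√2, 5⋅√7, 7⋅π}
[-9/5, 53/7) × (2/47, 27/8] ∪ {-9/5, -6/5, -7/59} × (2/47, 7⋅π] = ([-9/5, 53/7) × (2/47, 27/8]) ∪ ({-9/5, -6/5, -7/59} × (2/47, 7⋅π])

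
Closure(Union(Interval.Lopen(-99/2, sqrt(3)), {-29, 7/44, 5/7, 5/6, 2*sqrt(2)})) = Union({2*sqrt(2)}, Interval(-99/2, sqrt(3)))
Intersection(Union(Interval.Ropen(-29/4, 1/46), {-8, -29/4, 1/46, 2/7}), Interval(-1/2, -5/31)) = Interval(-1/2, -5/31)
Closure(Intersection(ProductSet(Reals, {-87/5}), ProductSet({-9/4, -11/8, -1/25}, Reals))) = ProductSet({-9/4, -11/8, -1/25}, {-87/5})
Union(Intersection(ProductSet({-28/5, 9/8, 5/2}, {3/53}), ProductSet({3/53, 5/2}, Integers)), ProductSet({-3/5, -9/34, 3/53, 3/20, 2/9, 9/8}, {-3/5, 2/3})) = ProductSet({-3/5, -9/34, 3/53, 3/20, 2/9, 9/8}, {-3/5, 2/3})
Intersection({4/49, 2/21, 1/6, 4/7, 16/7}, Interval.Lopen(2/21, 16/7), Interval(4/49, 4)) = {1/6, 4/7, 16/7}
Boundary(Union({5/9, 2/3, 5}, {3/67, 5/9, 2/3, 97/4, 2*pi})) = {3/67, 5/9, 2/3, 5, 97/4, 2*pi}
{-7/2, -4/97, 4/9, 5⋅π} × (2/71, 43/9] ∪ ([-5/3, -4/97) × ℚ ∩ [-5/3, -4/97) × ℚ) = ([-5/3, -4/97) × ℚ) ∪ ({-7/2, -4/97, 4/9, 5⋅π} × (2/71, 43/9])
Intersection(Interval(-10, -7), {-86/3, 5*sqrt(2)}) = EmptySet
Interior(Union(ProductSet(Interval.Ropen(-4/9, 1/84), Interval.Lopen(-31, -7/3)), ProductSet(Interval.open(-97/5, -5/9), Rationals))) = Union(ProductSet(Interval.open(-97/5, -5/9), Complement(Rationals, Interval(-oo, oo))), ProductSet(Interval.open(-4/9, 1/84), Interval.open(-31, -7/3)))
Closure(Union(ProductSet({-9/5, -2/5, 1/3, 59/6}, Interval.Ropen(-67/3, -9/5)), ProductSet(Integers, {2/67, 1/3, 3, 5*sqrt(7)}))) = Union(ProductSet({-9/5, -2/5, 1/3, 59/6}, Interval(-67/3, -9/5)), ProductSet(Integers, {2/67, 1/3, 3, 5*sqrt(7)}))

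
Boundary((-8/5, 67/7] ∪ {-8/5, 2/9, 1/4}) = {-8/5, 67/7}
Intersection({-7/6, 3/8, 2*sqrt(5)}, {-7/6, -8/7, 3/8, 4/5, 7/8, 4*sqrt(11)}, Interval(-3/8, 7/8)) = {3/8}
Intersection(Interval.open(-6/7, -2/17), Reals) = Interval.open(-6/7, -2/17)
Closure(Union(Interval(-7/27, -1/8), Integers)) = Union(Integers, Interval(-7/27, -1/8))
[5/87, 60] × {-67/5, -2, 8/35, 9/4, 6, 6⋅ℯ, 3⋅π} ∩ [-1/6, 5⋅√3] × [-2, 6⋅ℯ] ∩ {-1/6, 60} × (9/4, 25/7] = ∅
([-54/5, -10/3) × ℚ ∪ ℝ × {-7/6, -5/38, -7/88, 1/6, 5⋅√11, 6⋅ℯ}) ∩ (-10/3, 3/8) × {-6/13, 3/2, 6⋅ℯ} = (-10/3, 3/8) × {6⋅ℯ}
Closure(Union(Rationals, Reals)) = Reals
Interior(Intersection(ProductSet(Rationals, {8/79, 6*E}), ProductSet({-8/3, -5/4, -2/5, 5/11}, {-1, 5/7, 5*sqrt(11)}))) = EmptySet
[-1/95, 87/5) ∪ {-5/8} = {-5/8} ∪ [-1/95, 87/5)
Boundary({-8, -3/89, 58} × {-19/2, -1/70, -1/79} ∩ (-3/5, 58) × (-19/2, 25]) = {-3/89} × {-1/70, -1/79}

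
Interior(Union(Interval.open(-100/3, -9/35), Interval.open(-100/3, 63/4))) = Interval.open(-100/3, 63/4)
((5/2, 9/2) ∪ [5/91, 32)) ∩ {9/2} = {9/2}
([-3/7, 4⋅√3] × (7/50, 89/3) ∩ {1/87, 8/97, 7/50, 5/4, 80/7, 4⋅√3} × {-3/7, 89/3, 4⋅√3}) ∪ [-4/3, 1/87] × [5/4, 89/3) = ([-4/3, 1/87] × [5/4, 89/3)) ∪ ({1/87, 8/97, 7/50, 5/4, 4⋅√3} × {4⋅√3})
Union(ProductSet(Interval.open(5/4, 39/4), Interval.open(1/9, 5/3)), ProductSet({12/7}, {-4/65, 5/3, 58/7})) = Union(ProductSet({12/7}, {-4/65, 5/3, 58/7}), ProductSet(Interval.open(5/4, 39/4), Interval.open(1/9, 5/3)))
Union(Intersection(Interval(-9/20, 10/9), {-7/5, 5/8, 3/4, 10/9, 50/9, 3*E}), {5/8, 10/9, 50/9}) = {5/8, 3/4, 10/9, 50/9}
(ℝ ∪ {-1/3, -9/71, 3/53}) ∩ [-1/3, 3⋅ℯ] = [-1/3, 3⋅ℯ]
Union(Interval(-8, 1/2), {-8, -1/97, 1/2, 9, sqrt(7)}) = Union({9, sqrt(7)}, Interval(-8, 1/2))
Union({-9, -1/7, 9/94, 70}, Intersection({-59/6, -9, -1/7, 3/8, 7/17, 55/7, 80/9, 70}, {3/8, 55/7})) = {-9, -1/7, 9/94, 3/8, 55/7, 70}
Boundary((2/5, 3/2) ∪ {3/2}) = {2/5, 3/2}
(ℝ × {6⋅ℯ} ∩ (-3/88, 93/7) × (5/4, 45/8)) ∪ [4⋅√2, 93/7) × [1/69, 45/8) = [4⋅√2, 93/7) × [1/69, 45/8)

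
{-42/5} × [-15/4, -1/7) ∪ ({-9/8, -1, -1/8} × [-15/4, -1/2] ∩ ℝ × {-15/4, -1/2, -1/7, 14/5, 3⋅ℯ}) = ({-42/5} × [-15/4, -1/7)) ∪ ({-9/8, -1, -1/8} × {-15/4, -1/2})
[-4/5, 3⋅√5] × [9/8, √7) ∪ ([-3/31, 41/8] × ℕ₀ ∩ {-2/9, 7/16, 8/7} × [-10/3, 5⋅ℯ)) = ({7/16, 8/7} × {0, 1, …, 13}) ∪ ([-4/5, 3⋅√5] × [9/8, √7))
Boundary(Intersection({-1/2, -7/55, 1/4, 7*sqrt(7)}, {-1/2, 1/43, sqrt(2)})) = {-1/2}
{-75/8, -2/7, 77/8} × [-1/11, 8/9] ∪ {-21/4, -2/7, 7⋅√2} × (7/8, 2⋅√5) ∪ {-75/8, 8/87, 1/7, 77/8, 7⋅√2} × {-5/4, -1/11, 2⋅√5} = ({-75/8, -2/7, 77/8} × [-1/11, 8/9]) ∪ ({-21/4, -2/7, 7⋅√2} × (7/8, 2⋅√5)) ∪ ({-75/8, 8/87, 1/7, 77/8, 7⋅√2} × {-5/4, -1/11, 2⋅√5})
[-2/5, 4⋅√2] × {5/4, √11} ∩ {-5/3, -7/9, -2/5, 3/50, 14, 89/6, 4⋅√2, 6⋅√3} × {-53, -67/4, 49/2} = ∅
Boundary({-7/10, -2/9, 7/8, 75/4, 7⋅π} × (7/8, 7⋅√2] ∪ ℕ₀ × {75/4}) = (ℕ₀ × {75/4}) ∪ ({-7/10, -2/9, 7/8, 75/4, 7⋅π} × [7/8, 7⋅√2])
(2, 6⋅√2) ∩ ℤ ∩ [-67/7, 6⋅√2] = {3, 4, …, 8}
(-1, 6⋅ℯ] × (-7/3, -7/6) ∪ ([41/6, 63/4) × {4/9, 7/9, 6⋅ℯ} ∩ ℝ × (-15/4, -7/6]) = (-1, 6⋅ℯ] × (-7/3, -7/6)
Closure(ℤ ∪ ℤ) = ℤ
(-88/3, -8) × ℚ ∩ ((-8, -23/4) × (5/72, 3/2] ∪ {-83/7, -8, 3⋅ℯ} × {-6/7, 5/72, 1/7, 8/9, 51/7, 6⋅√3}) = {-83/7} × {-6/7, 5/72, 1/7, 8/9, 51/7}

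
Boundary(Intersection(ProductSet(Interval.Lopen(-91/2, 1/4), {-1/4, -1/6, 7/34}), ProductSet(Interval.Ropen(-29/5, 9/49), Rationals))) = ProductSet(Interval(-29/5, 9/49), {-1/4, -1/6, 7/34})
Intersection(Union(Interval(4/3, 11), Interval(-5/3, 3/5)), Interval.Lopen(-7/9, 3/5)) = Interval.Lopen(-7/9, 3/5)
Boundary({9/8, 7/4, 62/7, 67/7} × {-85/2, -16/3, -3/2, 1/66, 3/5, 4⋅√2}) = {9/8, 7/4, 62/7, 67/7} × {-85/2, -16/3, -3/2, 1/66, 3/5, 4⋅√2}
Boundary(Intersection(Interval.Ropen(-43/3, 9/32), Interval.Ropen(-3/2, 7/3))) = {-3/2, 9/32}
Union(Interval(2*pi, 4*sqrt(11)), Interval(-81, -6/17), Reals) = Interval(-oo, oo)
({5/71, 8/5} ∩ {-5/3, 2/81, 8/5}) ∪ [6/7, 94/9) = [6/7, 94/9)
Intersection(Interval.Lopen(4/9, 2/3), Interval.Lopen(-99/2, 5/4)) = Interval.Lopen(4/9, 2/3)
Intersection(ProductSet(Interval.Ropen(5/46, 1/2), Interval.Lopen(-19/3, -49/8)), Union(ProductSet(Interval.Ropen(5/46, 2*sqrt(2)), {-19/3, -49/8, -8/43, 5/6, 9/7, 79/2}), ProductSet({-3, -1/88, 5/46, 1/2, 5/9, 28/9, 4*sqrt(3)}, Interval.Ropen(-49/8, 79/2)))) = ProductSet(Interval.Ropen(5/46, 1/2), {-49/8})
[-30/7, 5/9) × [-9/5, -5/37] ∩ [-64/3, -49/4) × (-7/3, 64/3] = ∅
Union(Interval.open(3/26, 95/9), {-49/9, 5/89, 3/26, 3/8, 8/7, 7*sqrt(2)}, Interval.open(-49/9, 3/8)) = Interval.Ropen(-49/9, 95/9)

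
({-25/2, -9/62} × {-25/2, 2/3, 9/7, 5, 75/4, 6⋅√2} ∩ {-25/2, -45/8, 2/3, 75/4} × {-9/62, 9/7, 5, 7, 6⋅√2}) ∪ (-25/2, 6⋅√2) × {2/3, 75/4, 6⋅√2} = ({-25/2} × {9/7, 5, 6⋅√2}) ∪ ((-25/2, 6⋅√2) × {2/3, 75/4, 6⋅√2})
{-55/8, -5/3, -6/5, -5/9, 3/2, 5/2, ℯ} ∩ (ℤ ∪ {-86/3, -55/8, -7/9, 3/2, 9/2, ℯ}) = {-55/8, 3/2, ℯ}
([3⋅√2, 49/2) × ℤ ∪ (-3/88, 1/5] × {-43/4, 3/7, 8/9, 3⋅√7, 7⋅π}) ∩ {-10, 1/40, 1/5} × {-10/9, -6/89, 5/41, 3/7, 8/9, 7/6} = {1/40, 1/5} × {3/7, 8/9}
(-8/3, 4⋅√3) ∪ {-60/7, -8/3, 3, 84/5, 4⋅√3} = {-60/7, 84/5} ∪ [-8/3, 4⋅√3]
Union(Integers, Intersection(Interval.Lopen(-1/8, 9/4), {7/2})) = Integers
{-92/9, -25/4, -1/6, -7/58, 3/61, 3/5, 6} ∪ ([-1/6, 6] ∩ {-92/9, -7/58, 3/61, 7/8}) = {-92/9, -25/4, -1/6, -7/58, 3/61, 3/5, 7/8, 6}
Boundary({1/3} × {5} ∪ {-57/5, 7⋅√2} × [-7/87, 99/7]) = ({1/3} × {5}) ∪ ({-57/5, 7⋅√2} × [-7/87, 99/7])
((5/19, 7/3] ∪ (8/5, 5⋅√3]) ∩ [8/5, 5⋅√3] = [8/5, 5⋅√3]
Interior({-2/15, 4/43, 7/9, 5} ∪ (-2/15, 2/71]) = (-2/15, 2/71)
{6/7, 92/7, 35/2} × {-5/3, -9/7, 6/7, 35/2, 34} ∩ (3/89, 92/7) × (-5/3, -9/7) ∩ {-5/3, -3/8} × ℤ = ∅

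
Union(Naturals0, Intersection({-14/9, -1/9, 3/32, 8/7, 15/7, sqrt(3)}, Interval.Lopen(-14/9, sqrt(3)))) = Union({-1/9, 3/32, 8/7, sqrt(3)}, Naturals0)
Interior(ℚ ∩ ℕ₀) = ∅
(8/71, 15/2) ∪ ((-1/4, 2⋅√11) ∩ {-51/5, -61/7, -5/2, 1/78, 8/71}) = {1/78} ∪ [8/71, 15/2)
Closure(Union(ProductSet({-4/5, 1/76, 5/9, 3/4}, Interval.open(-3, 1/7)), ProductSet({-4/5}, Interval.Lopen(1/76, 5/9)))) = Union(ProductSet({-4/5}, Interval(1/76, 5/9)), ProductSet({-4/5, 1/76, 5/9, 3/4}, Interval(-3, 1/7)))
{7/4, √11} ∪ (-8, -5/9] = (-8, -5/9] ∪ {7/4, √11}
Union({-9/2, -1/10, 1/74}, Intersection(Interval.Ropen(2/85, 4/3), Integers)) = Union({-9/2, -1/10, 1/74}, Range(1, 2, 1))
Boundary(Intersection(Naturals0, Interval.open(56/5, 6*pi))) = Range(12, 19, 1)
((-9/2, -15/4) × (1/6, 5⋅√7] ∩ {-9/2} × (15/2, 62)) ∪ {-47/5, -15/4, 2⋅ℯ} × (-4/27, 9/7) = {-47/5, -15/4, 2⋅ℯ} × (-4/27, 9/7)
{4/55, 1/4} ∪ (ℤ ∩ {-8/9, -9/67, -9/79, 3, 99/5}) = {4/55, 1/4, 3}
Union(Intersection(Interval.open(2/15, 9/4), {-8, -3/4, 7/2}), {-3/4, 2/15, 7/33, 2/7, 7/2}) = {-3/4, 2/15, 7/33, 2/7, 7/2}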